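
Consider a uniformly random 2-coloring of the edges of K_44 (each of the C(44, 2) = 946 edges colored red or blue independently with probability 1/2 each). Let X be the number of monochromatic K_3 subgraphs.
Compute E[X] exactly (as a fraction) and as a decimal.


Let X = Σ_S X_S over the C(44, 3) = 13244 subsets S of size 3, where X_S = 1 if the K_3 on S is monochromatic.
For a fixed S, the K_3 on S has C(3, 2) = 3 edges. P[all 3 edges red] = (1/2)^3, and likewise for blue, so P[monochromatic] = 2·(1/2)^3 = 2^{1 − 3} = 1/4.
By linearity: E[X] = C(44, 3) · 2^{1 − 3} = 13244 · 1/4 = 3311.
Numerically: E[X] ≈ 3311.0000.

E[X] = C(44,3)·2^(1−C(3,2)) = 3311 ≈ 3311.0000.


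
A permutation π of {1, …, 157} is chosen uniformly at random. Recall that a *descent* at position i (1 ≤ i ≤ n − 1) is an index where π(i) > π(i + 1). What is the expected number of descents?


Write X = Σ X_I over i = 1, …, 156, with X_I the indicator of one descent.
There are 156 indicators.
For each fixed i, the pair (π(i), π(i+1)) is a uniformly random ordered pair of distinct values from {1, …, 157}; by symmetry P[π(i) > π(i+1)] = 1/2.
By linearity: E[X] = 156 · (1/2) = (157 − 1) · (1/2) = 78 ≈ 78.0000.

E[X] = 78 = 78.0000.


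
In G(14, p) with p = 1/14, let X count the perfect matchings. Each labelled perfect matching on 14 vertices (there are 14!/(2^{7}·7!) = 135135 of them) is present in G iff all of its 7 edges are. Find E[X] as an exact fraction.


K_14 has 14!/(2^{7}·7!) = 135135 labelled perfect matchings.
For each such perfect matching H, let X_H = 1 if all 7 edges of H are present in G. Then P[X_H = 1] = p^{7} = (1/14)^{7} = 1/105413504.
By linearity: E[X] = Σ_H E[X_H] = 135135 · p^{7} = 135135 · 1/105413504 = 19305/15059072.
Numerically: E[X] ≈ 0.001282.

E[X] = 135135 · (1/14)^{7} = 19305/15059072 ≈ 0.001282.


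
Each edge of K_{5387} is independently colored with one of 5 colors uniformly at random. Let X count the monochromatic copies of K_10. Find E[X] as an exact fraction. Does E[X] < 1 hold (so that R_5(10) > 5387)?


E[X] = C(5387, 10) · 5^{1 − 45} = 5624406917627224603154306376491 · 5^{−44} = 5624406917627224603154306376491/5684341886080801486968994140625.
As a reduced fraction: E[X] = 5624406917627224603154306376491/5684341886080801486968994140625 ≈ 0.989456.
Is E[X] < 1? YES.
Since E[X] < 1, there exists a 5-coloring of K_{5387} with no monochromatic K_10; hence R_5(10) > 5387.

E[X] = 5624406917627224603154306376491/5684341886080801486968994140625 ≈ 0.989456; E[X] < 1, so R_5(10) > 5387.


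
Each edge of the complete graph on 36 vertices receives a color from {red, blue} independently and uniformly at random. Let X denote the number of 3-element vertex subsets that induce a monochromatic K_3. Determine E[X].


Let X = Σ_S X_S over the C(36, 3) = 7140 subsets S of size 3, where X_S = 1 if the K_3 on S is monochromatic.
For a fixed S, the K_3 on S has C(3, 2) = 3 edges. P[all 3 edges red] = (1/2)^3, and likewise for blue, so P[monochromatic] = 2·(1/2)^3 = 2^{1 − 3} = 1/4.
Summing: E[X] = C(36, 3) · 2^{1 − 3} = 7140 · 1/4 = 1785.
Numerically: E[X] ≈ 1785.000000.

E[X] = C(36,3)·2^(1−C(3,2)) = 1785 ≈ 1785.000000.


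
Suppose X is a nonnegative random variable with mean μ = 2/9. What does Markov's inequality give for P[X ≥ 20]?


μ = E[X] = 2/9, a = 20.
Markov: P[X ≥ 20] ≤ μ/a = (2/9)/20 = 1/90.
Numerically: ≈ 0.011111.
(Since a = 20 > μ = 0.222222, the bound 1/90 is < 1 and informative.)

P[X ≥ 20] ≤ 1/90 ≈ 0.011111.


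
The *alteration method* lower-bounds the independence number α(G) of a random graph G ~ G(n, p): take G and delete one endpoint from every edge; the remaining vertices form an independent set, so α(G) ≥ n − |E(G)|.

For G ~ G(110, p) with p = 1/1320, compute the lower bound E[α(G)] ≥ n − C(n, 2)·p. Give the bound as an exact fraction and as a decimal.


E[|E(G)|] = C(110, 2)·p = 5995 · (1/1320) = 109/24.
E[α(G)] ≥ n − E[|E(G)|] = 110 − 109/24 = 2531/24.
Numerically: ≈ 105.458.
(This is only a lower bound; the true E[α(G)] may be larger.)

E[α(G)] ≥ 2531/24 ≈ 105.458.


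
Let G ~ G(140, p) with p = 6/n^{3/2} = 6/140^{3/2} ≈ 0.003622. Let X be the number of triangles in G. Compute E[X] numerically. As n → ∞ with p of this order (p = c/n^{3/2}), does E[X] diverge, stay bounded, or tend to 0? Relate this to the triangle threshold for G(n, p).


Number of potential triangles: C(140, 3) = 447580.
Each occurs with probability p³ ≈ (0.003622)³ ≈ 4.752013e-08.
By linearity: E[X] = C(140, 3)·p³ ≈ 447580 · 4.752013e-08 ≈ 0.0213.
Since α = 3/2 > 1, p = c/n^{3/2} = o(1/n) is below the triangle threshold p ~ 1/n. Asymptotically E[X] ~ (c³/6)·n^{3(1−α)} = (6³/6)·n^{-1.5} → 0, so by Markov's inequality G has no triangles w.h.p.

E[X] ≈ 0.0213; in regime p = Θ(1/n^{3/2}) E[X] tends to 0 (below the triangle threshold p ~ 1/n).


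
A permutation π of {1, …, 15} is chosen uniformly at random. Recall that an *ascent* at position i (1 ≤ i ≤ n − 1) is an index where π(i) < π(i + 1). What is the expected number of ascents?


Write X = Σ X_I over i = 1, …, 14, with X_I the indicator of one ascent.
There are 14 indicators.
For each fixed i, the pair (π(i), π(i+1)) is a uniformly random ordered pair of distinct values from {1, …, 15}; by symmetry P[π(i) < π(i+1)] = 1/2.
By linearity: E[X] = 14 · (1/2) = (15 − 1) · (1/2) = 7 ≈ 7.00000.

E[X] = 7 = 7.00000.


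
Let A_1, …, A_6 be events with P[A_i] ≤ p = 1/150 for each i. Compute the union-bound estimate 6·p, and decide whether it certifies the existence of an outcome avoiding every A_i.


Union bound: P[∪_{i=1}^{6} A_i] ≤ Σ_i P[A_i] ≤ 6·p = 6·(1/150) = 1/25.
Numerically: 1/25 ≈ 0.04000.
Is 1/25 < 1? YES.
Since P[∪ A_i] ≤ 1/25 < 1, the complement has P[∩ A_i^c] ≥ 1 − 1/25 = 24/25 > 0, so some outcome avoids every A_i.

6·p = 1/25 ≈ 0.04000; existence CERTIFIED by the union bound.


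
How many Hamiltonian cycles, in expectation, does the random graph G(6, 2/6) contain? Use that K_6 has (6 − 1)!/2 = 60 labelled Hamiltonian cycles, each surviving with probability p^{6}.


K_6 has (6 − 1)!/2 = 60 labelled Hamiltonian cycles.
For each such Hamiltonian cycle H, let X_H = 1 if all 6 edges of H are present in G. Then P[X_H = 1] = p^{6} = (1/3)^{6} = 1/729.
By linearity of expectation: E[X] = Σ_H E[X_H] = 60 · p^{6} = 60 · 1/729 = 20/243.
Numerically: E[X] ≈ 0.0823.

E[X] = 60 · (1/3)^{6} = 20/243 ≈ 0.0823.


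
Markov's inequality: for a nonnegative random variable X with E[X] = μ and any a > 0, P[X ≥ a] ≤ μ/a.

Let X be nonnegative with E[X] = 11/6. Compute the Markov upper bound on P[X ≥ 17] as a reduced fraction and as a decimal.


μ = E[X] = 11/6, a = 17.
Markov: P[X ≥ 17] ≤ μ/a = (11/6)/17 = 11/102.
Numerically: ≈ 0.1078.
(Since a = 17 > μ = 1.8333, the bound 11/102 is < 1 and informative.)

P[X ≥ 17] ≤ 11/102 ≈ 0.1078.


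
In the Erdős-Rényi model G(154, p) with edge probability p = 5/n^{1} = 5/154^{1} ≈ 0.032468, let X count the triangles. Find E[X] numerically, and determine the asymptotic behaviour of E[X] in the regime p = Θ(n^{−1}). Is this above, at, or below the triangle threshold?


Number of potential triangles: C(154, 3) = 596904.
Each occurs with probability p³ ≈ (0.032468)³ ≈ 3.4225346e-05.
By linearity: E[X] = C(154, 3)·p³ ≈ 596904 · 3.4225346e-05 ≈ 20.42925.
Here α = 1, so p = 5/n is exactly at the triangle threshold p ~ 1/n. Asymptotically E[X] → c³/6 = 5³/6 = 125/6 ≈ 20.83333, a bounded constant. In this regime the triangle count is asymptotically Poisson(c³/6).

E[X] ≈ 20.42925; in regime p = Θ(1/n^{1}) E[X] stays bounded (at the triangle threshold p ~ 1/n).


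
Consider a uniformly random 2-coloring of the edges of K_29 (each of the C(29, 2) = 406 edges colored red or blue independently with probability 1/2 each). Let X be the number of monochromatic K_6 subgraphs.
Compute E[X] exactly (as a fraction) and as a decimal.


Let X = Σ_S X_S over the C(29, 6) = 475020 subsets S of size 6, where X_S = 1 if the K_6 on S is monochromatic.
For a fixed S, the K_6 on S has C(6, 2) = 15 edges. P[all 15 edges red] = (1/2)^15, and likewise for blue, so P[monochromatic] = 2·(1/2)^15 = 2^{1 − 15} = 1/16384.
By linearity: E[X] = C(29, 6) · 2^{1 − 15} = 475020 · 1/16384 = 118755/4096.
Numerically: E[X] ≈ 28.992920.

E[X] = C(29,6)·2^(1−C(6,2)) = 118755/4096 ≈ 28.992920.


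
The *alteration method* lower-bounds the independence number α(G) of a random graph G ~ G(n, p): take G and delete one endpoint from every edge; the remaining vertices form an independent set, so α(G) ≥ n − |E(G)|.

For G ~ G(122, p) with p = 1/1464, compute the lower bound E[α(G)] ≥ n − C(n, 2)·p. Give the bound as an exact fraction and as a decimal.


E[|E(G)|] = C(122, 2)·p = 7381 · (1/1464) = 121/24.
E[α(G)] ≥ n − E[|E(G)|] = 122 − 121/24 = 2807/24.
Numerically: ≈ 116.95833.
(This is only a lower bound; the true E[α(G)] may be larger.)

E[α(G)] ≥ 2807/24 ≈ 116.95833.


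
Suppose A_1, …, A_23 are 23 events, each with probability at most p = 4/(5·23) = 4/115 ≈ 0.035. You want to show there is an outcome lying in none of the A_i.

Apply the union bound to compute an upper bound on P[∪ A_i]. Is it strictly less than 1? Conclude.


Union bound: P[∪_{i=1}^{23} A_i] ≤ Σ_i P[A_i] ≤ 23·p = 23·(4/115) = 4/5.
Numerically: 4/5 ≈ 0.800.
Is 4/5 < 1? YES.
Since P[∪ A_i] ≤ 4/5 < 1, the complement has P[∩ A_i^c] ≥ 1 − 4/5 = 1/5 > 0, so some outcome avoids every A_i.

23·p = 4/5 ≈ 0.800; existence CERTIFIED by the union bound.


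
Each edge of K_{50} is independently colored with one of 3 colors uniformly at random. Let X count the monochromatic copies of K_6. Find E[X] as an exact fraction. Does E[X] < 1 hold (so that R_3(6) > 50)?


E[X] = C(50, 6) · 3^{1 − 15} = 15890700 · 3^{−14} = 15890700/4782969.
As a reduced fraction: E[X] = 5296900/1594323 ≈ 3.3224.
Is E[X] < 1? NO.
Since E[X] ≥ 1, the first-moment bound is inconclusive at n = 50; it does NOT by itself certify R_3(6) > 50.

E[X] = 5296900/1594323 ≈ 3.3224; E[X] ≥ 1; first-moment method inconclusive here.


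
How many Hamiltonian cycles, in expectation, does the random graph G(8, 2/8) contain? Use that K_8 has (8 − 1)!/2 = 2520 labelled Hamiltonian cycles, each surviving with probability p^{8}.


K_8 has (8 − 1)!/2 = 2520 labelled Hamiltonian cycles.
For each such Hamiltonian cycle H, let X_H = 1 if all 8 edges of H are present in G. Then P[X_H = 1] = p^{8} = (1/4)^{8} = 1/65536.
By linearity: E[X] = Σ_H E[X_H] = 2520 · p^{8} = 2520 · 1/65536 = 315/8192.
Numerically: E[X] ≈ 0.0384521.

E[X] = 2520 · (1/4)^{8} = 315/8192 ≈ 0.0384521.


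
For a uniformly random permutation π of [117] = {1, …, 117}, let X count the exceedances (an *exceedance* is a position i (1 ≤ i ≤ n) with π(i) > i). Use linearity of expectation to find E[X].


Write X = Σ_{i=1}^{117} X_i, where X_i = 1_{π(i) > i}.
For each fixed i, π(i) is uniform over {1, …, 117} (marginal of a uniform permutation), so P[π(i) > i] = (n − i)/n. Summing: Σ_{i=1}^{117} (n − i)/n = (0 + 1 + … + 116)/117 = 117(117 − 1)/(2·117) = (117 − 1)/2.
Hence E[X] = Σ_{i=1}^{117} (117 − i)/117 = 58 ≈ 58.00000.

E[X] = 58 = 58.00000.


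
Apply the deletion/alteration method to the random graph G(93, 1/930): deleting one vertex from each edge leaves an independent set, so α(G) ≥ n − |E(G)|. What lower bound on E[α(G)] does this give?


E[|E(G)|] = C(93, 2)·p = 4278 · (1/930) = 23/5.
E[α(G)] ≥ n − E[|E(G)|] = 93 − 23/5 = 442/5.
Numerically: ≈ 88.4000.
(This is only a lower bound; the true E[α(G)] may be larger.)

E[α(G)] ≥ 442/5 ≈ 88.4000.


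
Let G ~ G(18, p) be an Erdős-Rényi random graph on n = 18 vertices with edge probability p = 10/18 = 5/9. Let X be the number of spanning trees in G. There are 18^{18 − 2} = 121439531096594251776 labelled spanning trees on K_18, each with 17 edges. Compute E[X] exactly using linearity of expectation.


K_18 has 18^{18 − 2} = 121439531096594251776 labelled spanning trees.
For each such spanning tree H, let X_H = 1 if all 17 edges of H are present in G. Then P[X_H = 1] = p^{17} = (5/9)^{17} = 762939453125/16677181699666569.
By linearity of expectation: E[X] = Σ_H E[X_H] = 121439531096594251776 · p^{17} = 121439531096594251776 · 762939453125/16677181699666569 = 50000000000000000/9.
Numerically: E[X] ≈ 5.5556e+15.

E[X] = 121439531096594251776 · (5/9)^{17} = 50000000000000000/9 ≈ 5.5556e+15.


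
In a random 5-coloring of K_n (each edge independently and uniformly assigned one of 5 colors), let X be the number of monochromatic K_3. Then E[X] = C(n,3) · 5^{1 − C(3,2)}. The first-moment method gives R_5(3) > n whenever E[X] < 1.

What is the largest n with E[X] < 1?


We need C(n, 3) · 5^{1 − 3} < 1, i.e. C(n, 3) < 5^{3 − 1} = 25.
Check values of n near the boundary:
  n = 5: C(5, 3) = 10; 10 < 25? YES
  n = 6: C(6, 3) = 20; 20 < 25? YES
  n = 7: C(7, 3) = 35; 35 < 25? NO
  n = 8: C(8, 3) = 56; 56 < 25? NO
  n = 9: C(9, 3) = 84; 84 < 25? NO
The largest n with C(n, 3) < 25 is n = 6 (where E[X] = 4/5 ≈ 0.8000000). Hence R_5(3) > 6, i.e. R_5(3) ≥ 7.

Largest n = 6; hence R_5(3) > 6.


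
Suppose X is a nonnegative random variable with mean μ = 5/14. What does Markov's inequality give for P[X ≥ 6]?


μ = E[X] = 5/14, a = 6.
Markov: P[X ≥ 6] ≤ μ/a = (5/14)/6 = 5/84.
Numerically: ≈ 0.059524.
(Since a = 6 > μ = 0.357143, the bound 5/84 is < 1 and informative.)

P[X ≥ 6] ≤ 5/84 ≈ 0.059524.


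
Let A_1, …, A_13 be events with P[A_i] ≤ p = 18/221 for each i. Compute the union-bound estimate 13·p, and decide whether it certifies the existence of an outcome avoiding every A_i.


Union bound: P[∪_{i=1}^{13} A_i] ≤ Σ_i P[A_i] ≤ 13·p = 13·(18/221) = 18/17.
Numerically: 18/17 ≈ 1.05882.
Is 18/17 < 1? NO.
Since the bound 18/17 is ≥ 1, the union bound is uninformative here; it does NOT by itself certify existence.

13·p = 18/17 ≈ 1.05882; existence NOT certified by the union bound.


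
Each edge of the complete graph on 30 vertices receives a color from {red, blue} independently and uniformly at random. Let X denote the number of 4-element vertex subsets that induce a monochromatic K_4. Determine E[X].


Let X = Σ_S X_S over the C(30, 4) = 27405 subsets S of size 4, where X_S = 1 if the K_4 on S is monochromatic.
For a fixed S, the K_4 on S has C(4, 2) = 6 edges. P[all 6 edges red] = (1/2)^6, and likewise for blue, so P[monochromatic] = 2·(1/2)^6 = 2^{1 − 6} = 1/32.
By linearity of expectation: E[X] = C(30, 4) · 2^{1 − 6} = 27405 · 1/32 = 27405/32.
Numerically: E[X] ≈ 856.406.

E[X] = C(30,4)·2^(1−C(4,2)) = 27405/32 ≈ 856.406.


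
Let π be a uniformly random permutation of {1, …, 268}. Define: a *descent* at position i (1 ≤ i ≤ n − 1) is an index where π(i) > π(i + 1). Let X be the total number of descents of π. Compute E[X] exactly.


Write X = Σ X_I over i = 1, …, 267, with X_I the indicator of one descent.
There are 267 indicators.
For each fixed i, the pair (π(i), π(i+1)) is a uniformly random ordered pair of distinct values from {1, …, 268}; by symmetry P[π(i) > π(i+1)] = 1/2.
By linearity: E[X] = 267 · (1/2) = (268 − 1) · (1/2) = 267/2 ≈ 133.500.

E[X] = 267/2 = 133.500.


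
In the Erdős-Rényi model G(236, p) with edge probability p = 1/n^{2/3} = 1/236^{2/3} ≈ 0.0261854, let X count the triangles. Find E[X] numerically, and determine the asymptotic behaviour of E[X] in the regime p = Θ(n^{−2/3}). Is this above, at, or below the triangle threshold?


Number of potential triangles: C(236, 3) = 2162940.
Each occurs with probability p³ ≈ (0.0261854)³ ≈ 1.79546107e-05.
By linearity: E[X] = C(236, 3)·p³ ≈ 2162940 · 1.79546107e-05 ≈ 38.834746.
Since α = 2/3 < 1, p = c/n^{2/3} ≫ 1/n is above the triangle threshold p ~ 1/n. Asymptotically E[X] ~ (c³/6)·n^{3(1−α)} = (1³/6)·n^{1} → ∞; triangles are abundant w.h.p.

E[X] ≈ 38.834746; in regime p = Θ(1/n^{2/3}) E[X] diverges (above the triangle threshold p ~ 1/n).


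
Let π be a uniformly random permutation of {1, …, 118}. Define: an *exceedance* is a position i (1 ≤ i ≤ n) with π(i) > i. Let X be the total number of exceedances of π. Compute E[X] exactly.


Write X = Σ_{i=1}^{118} X_i, where X_i = 1_{π(i) > i}.
For each fixed i, π(i) is uniform over {1, …, 118} (marginal of a uniform permutation), so P[π(i) > i] = (n − i)/n. Summing: Σ_{i=1}^{118} (n − i)/n = (0 + 1 + … + 117)/118 = 118(118 − 1)/(2·118) = (118 − 1)/2.
Hence E[X] = Σ_{i=1}^{118} (118 − i)/118 = 117/2 ≈ 58.50000.

E[X] = 117/2 = 58.50000.


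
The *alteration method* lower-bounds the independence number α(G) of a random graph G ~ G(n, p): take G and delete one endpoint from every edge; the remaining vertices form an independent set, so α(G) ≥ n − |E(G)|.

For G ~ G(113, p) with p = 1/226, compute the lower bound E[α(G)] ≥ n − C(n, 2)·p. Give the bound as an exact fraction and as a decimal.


E[|E(G)|] = C(113, 2)·p = 6328 · (1/226) = 28.
E[α(G)] ≥ n − E[|E(G)|] = 113 − 28 = 85.
Numerically: ≈ 85.000000.
(This is only a lower bound; the true E[α(G)] may be larger.)

E[α(G)] ≥ 85 ≈ 85.000000.


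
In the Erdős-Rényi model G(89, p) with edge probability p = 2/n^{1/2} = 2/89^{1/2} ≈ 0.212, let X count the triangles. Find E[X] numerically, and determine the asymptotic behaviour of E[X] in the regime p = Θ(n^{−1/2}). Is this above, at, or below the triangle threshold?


Number of potential triangles: C(89, 3) = 113564.
Each occurs with probability p³ ≈ (0.212)³ ≈ 9.52807083e-03.
By linearity: E[X] = C(89, 3)·p³ ≈ 113564 · 9.52807083e-03 ≈ 1082.045836.
Since α = 1/2 < 1, p = c/n^{1/2} ≫ 1/n is above the triangle threshold p ~ 1/n. Asymptotically E[X] ~ (c³/6)·n^{3(1−α)} = (2³/6)·n^{1.5} → ∞; triangles are abundant w.h.p.

E[X] ≈ 1082.045836; in regime p = Θ(1/n^{1/2}) E[X] diverges (above the triangle threshold p ~ 1/n).


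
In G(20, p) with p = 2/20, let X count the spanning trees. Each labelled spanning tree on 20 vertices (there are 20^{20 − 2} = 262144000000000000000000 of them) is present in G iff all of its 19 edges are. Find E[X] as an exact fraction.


K_20 has 20^{20 − 2} = 262144000000000000000000 labelled spanning trees.
For each such spanning tree H, let X_H = 1 if all 19 edges of H are present in G. Then P[X_H = 1] = p^{19} = (1/10)^{19} = 1/10000000000000000000.
Summing the indicators: E[X] = Σ_H E[X_H] = 262144000000000000000000 · p^{19} = 262144000000000000000000 · 1/10000000000000000000 = 131072/5.
Numerically: E[X] ≈ 26214.

E[X] = 262144000000000000000000 · (1/10)^{19} = 131072/5 ≈ 26214.


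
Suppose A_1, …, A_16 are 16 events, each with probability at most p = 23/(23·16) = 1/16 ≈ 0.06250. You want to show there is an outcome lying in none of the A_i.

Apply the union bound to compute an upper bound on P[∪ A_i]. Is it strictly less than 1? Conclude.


Union bound: P[∪_{i=1}^{16} A_i] ≤ Σ_i P[A_i] ≤ 16·p = 16·(1/16) = 1.
Numerically: 1 ≈ 1.00000.
Is 1 < 1? NO.
Since the bound 1 is ≥ 1, the union bound is uninformative here; it does NOT by itself certify existence.

16·p = 1 ≈ 1.00000; existence NOT certified by the union bound.


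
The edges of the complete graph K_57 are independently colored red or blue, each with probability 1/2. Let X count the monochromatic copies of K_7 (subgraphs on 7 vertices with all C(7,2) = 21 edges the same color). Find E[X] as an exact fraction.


Let X = Σ_S X_S over the C(57, 7) = 264385836 subsets S of size 7, where X_S = 1 if the K_7 on S is monochromatic.
For a fixed S, the K_7 on S has C(7, 2) = 21 edges. P[all 21 edges red] = (1/2)^21, and likewise for blue, so P[monochromatic] = 2·(1/2)^21 = 2^{1 − 21} = 1/1048576.
By linearity: E[X] = C(57, 7) · 2^{1 − 21} = 264385836 · 1/1048576 = 66096459/262144.
Numerically: E[X] ≈ 252.1380.

E[X] = C(57,7)·2^(1−C(7,2)) = 66096459/262144 ≈ 252.1380.


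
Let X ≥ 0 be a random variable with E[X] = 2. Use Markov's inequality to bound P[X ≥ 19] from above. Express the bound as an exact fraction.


μ = E[X] = 2, a = 19.
Markov: P[X ≥ 19] ≤ μ/a = (2)/19 = 2/19.
Numerically: ≈ 0.1053.
(Since a = 19 > μ = 2.0000, the bound 2/19 is < 1 and informative.)

P[X ≥ 19] ≤ 2/19 ≈ 0.1053.


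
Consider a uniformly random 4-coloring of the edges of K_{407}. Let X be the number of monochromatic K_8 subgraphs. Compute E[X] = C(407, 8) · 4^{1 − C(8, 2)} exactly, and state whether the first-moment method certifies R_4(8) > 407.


E[X] = C(407, 8) · 4^{1 − 28} = 17424959239309050 · 4^{−27} = 17424959239309050/18014398509481984.
As a reduced fraction: E[X] = 8712479619654525/9007199254740992 ≈ 0.9672795.
Is E[X] < 1? YES.
Since E[X] < 1, there exists a 4-coloring of K_{407} with no monochromatic K_8; hence R_4(8) > 407.

E[X] = 8712479619654525/9007199254740992 ≈ 0.9672795; E[X] < 1, so R_4(8) > 407.


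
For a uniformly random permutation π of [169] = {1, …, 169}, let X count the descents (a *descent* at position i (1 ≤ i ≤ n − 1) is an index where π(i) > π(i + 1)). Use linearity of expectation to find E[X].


Write X = Σ X_I over i = 1, …, 168, with X_I the indicator of one descent.
There are 168 indicators.
For each fixed i, the pair (π(i), π(i+1)) is a uniformly random ordered pair of distinct values from {1, …, 169}; by symmetry P[π(i) > π(i+1)] = 1/2.
By linearity: E[X] = 168 · (1/2) = (169 − 1) · (1/2) = 84 ≈ 84.00000.

E[X] = 84 = 84.00000.


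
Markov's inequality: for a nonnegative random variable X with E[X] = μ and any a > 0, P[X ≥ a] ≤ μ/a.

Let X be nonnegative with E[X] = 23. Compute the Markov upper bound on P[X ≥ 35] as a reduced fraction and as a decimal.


μ = E[X] = 23, a = 35.
Markov: P[X ≥ 35] ≤ μ/a = (23)/35 = 23/35.
Numerically: ≈ 0.657143.
(Since a = 35 > μ = 23.000000, the bound 23/35 is < 1 and informative.)

P[X ≥ 35] ≤ 23/35 ≈ 0.657143.


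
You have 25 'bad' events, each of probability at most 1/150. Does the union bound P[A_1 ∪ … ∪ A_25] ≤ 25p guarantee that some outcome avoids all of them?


Union bound: P[∪_{i=1}^{25} A_i] ≤ Σ_i P[A_i] ≤ 25·p = 25·(1/150) = 1/6.
Numerically: 1/6 ≈ 0.167.
Is 1/6 < 1? YES.
Since P[∪ A_i] ≤ 1/6 < 1, the complement has P[∩ A_i^c] ≥ 1 − 1/6 = 5/6 > 0, so some outcome avoids every A_i.

25·p = 1/6 ≈ 0.167; existence CERTIFIED by the union bound.


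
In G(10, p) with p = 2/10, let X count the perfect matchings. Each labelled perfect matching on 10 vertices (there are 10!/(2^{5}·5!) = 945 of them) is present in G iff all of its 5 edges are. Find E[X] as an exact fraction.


K_10 has 10!/(2^{5}·5!) = 945 labelled perfect matchings.
For each such perfect matching H, let X_H = 1 if all 5 edges of H are present in G. Then P[X_H = 1] = p^{5} = (1/5)^{5} = 1/3125.
By linearity: E[X] = Σ_H E[X_H] = 945 · p^{5} = 945 · 1/3125 = 189/625.
Numerically: E[X] ≈ 0.3024.

E[X] = 945 · (1/5)^{5} = 189/625 ≈ 0.3024.


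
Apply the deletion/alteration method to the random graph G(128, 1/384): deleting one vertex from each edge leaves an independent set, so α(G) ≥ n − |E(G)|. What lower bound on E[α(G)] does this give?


E[|E(G)|] = C(128, 2)·p = 8128 · (1/384) = 127/6.
E[α(G)] ≥ n − E[|E(G)|] = 128 − 127/6 = 641/6.
Numerically: ≈ 106.8333.
(This is only a lower bound; the true E[α(G)] may be larger.)

E[α(G)] ≥ 641/6 ≈ 106.8333.


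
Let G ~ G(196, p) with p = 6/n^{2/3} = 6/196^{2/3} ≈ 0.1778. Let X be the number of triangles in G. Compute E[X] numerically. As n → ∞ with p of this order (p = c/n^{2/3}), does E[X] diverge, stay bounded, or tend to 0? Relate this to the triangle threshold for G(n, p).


Number of potential triangles: C(196, 3) = 1235780.
Each occurs with probability p³ ≈ (0.1778)³ ≈ 5.622657e-03.
By linearity: E[X] = C(196, 3)·p³ ≈ 1235780 · 5.622657e-03 ≈ 6948.3673.
Since α = 2/3 < 1, p = c/n^{2/3} ≫ 1/n is above the triangle threshold p ~ 1/n. Asymptotically E[X] ~ (c³/6)·n^{3(1−α)} = (6³/6)·n^{1} → ∞; triangles are abundant w.h.p.

E[X] ≈ 6948.3673; in regime p = Θ(1/n^{2/3}) E[X] diverges (above the triangle threshold p ~ 1/n).


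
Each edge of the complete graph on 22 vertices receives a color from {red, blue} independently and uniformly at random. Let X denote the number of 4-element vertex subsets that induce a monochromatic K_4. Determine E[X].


Let X = Σ_S X_S over the C(22, 4) = 7315 subsets S of size 4, where X_S = 1 if the K_4 on S is monochromatic.
For a fixed S, the K_4 on S has C(4, 2) = 6 edges. P[all 6 edges red] = (1/2)^6, and likewise for blue, so P[monochromatic] = 2·(1/2)^6 = 2^{1 − 6} = 1/32.
Summing: E[X] = C(22, 4) · 2^{1 − 6} = 7315 · 1/32 = 7315/32.
Numerically: E[X] ≈ 228.5938.

E[X] = C(22,4)·2^(1−C(4,2)) = 7315/32 ≈ 228.5938.


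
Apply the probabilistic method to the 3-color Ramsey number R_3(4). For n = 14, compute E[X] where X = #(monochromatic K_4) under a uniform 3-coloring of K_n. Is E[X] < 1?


E[X] = C(14, 4) · 3^{1 − 6} = 1001 · 3^{−5} = 1001/243.
As a reduced fraction: E[X] = 1001/243 ≈ 4.1193416.
Is E[X] < 1? NO.
Since E[X] ≥ 1, the first-moment bound is inconclusive at n = 14; it does NOT by itself certify R_3(4) > 14.

E[X] = 1001/243 ≈ 4.1193416; E[X] ≥ 1; first-moment method inconclusive here.


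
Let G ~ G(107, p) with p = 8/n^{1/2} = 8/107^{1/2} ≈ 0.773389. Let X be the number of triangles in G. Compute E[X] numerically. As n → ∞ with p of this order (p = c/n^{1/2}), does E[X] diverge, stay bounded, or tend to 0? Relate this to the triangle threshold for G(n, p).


Number of potential triangles: C(107, 3) = 198485.
Each occurs with probability p³ ≈ (0.773389)³ ≈ 4.62587927e-01.
By linearity: E[X] = C(107, 3)·p³ ≈ 198485 · 4.62587927e-01 ≈ 91816.764784.
Since α = 1/2 < 1, p = c/n^{1/2} ≫ 1/n is above the triangle threshold p ~ 1/n. Asymptotically E[X] ~ (c³/6)·n^{3(1−α)} = (8³/6)·n^{1.5} → ∞; triangles are abundant w.h.p.

E[X] ≈ 91816.764784; in regime p = Θ(1/n^{1/2}) E[X] diverges (above the triangle threshold p ~ 1/n).


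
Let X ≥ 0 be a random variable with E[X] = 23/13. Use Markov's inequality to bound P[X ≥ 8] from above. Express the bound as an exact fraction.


μ = E[X] = 23/13, a = 8.
Markov: P[X ≥ 8] ≤ μ/a = (23/13)/8 = 23/104.
Numerically: ≈ 0.221.
(Since a = 8 > μ = 1.769, the bound 23/104 is < 1 and informative.)

P[X ≥ 8] ≤ 23/104 ≈ 0.221.


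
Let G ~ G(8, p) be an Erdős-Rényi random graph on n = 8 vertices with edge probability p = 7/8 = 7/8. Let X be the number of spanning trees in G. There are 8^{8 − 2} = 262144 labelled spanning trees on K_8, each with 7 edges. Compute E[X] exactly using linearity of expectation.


K_8 has 8^{8 − 2} = 262144 labelled spanning trees.
For each such spanning tree H, let X_H = 1 if all 7 edges of H are present in G. Then P[X_H = 1] = p^{7} = (7/8)^{7} = 823543/2097152.
By linearity of expectation: E[X] = Σ_H E[X_H] = 262144 · p^{7} = 262144 · 823543/2097152 = 823543/8.
Numerically: E[X] ≈ 102943.

E[X] = 262144 · (7/8)^{7} = 823543/8 ≈ 102943.


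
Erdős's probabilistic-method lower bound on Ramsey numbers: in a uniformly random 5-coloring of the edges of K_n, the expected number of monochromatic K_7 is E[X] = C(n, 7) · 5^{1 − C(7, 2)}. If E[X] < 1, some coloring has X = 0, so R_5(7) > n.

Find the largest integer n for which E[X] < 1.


We need C(n, 7) · 5^{1 − 21} < 1, i.e. C(n, 7) < 5^{21 − 1} = 95367431640625.
Check values of n near the boundary:
  n = 337: C(337, 7) = 91989916924632; 91989916924632 < 95367431640625? YES
  n = 338: C(338, 7) = 93935323022736; 93935323022736 < 95367431640625? YES
  n = 339: C(339, 7) = 95915887062372; 95915887062372 < 95367431640625? NO
  n = 340: C(340, 7) = 97932136940560; 97932136940560 < 95367431640625? NO
  n = 341: C(341, 7) = 99984606876440; 99984606876440 < 95367431640625? NO
The largest n with C(n, 7) < 95367431640625 is n = 338 (where E[X] = 93935323022736/95367431640625 ≈ 0.984983). Hence R_5(7) > 338, i.e. R_5(7) ≥ 339.

Largest n = 338; hence R_5(7) > 338.


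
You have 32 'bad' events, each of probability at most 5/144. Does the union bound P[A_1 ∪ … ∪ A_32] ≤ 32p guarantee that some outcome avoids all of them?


Union bound: P[∪_{i=1}^{32} A_i] ≤ Σ_i P[A_i] ≤ 32·p = 32·(5/144) = 10/9.
Numerically: 10/9 ≈ 1.111.
Is 10/9 < 1? NO.
Since the bound 10/9 is ≥ 1, the union bound is uninformative here; it does NOT by itself certify existence.

32·p = 10/9 ≈ 1.111; existence NOT certified by the union bound.


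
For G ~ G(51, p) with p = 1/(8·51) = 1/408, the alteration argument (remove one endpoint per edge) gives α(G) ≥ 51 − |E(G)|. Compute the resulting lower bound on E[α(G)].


E[|E(G)|] = C(51, 2)·p = 1275 · (1/408) = 25/8.
E[α(G)] ≥ n − E[|E(G)|] = 51 − 25/8 = 383/8.
Numerically: ≈ 47.8750.
(This is only a lower bound; the true E[α(G)] may be larger.)

E[α(G)] ≥ 383/8 ≈ 47.8750.


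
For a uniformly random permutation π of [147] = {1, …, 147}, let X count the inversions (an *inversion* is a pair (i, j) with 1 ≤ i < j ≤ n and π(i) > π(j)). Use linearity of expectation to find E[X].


Write X = Σ X_I over the C(147, 2) = 10731 pairs i < j, with X_I the indicator of one inversion.
There are 10731 indicators.
For each fixed pair i < j, the values π(i) and π(j) are two distinct elements of {1, …, 147} in uniformly random order; by symmetry P[π(i) > π(j)] = 1/2.
By linearity: E[X] = 10731 · (1/2) = C(147, 2) · (1/2) = 10731/2 = 10731/2 ≈ 5365.500000.

E[X] = 10731/2 = 5365.500000.


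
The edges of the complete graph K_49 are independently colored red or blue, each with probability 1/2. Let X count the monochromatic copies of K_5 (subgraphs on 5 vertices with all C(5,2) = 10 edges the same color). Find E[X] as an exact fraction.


Let X = Σ_S X_S over the C(49, 5) = 1906884 subsets S of size 5, where X_S = 1 if the K_5 on S is monochromatic.
For a fixed S, the K_5 on S has C(5, 2) = 10 edges. P[all 10 edges red] = (1/2)^10, and likewise for blue, so P[monochromatic] = 2·(1/2)^10 = 2^{1 − 10} = 1/512.
By linearity of expectation: E[X] = C(49, 5) · 2^{1 − 10} = 1906884 · 1/512 = 476721/128.
Numerically: E[X] ≈ 3724.3828.

E[X] = C(49,5)·2^(1−C(5,2)) = 476721/128 ≈ 3724.3828.


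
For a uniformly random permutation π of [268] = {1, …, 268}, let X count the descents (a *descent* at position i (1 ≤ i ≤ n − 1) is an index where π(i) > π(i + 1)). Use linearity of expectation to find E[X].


Write X = Σ X_I over i = 1, …, 267, with X_I the indicator of one descent.
There are 267 indicators.
For each fixed i, the pair (π(i), π(i+1)) is a uniformly random ordered pair of distinct values from {1, …, 268}; by symmetry P[π(i) > π(i+1)] = 1/2.
By linearity: E[X] = 267 · (1/2) = (268 − 1) · (1/2) = 267/2 ≈ 133.500000.

E[X] = 267/2 = 133.500000.


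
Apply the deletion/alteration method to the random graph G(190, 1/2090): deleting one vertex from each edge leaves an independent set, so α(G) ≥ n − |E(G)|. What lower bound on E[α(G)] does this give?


E[|E(G)|] = C(190, 2)·p = 17955 · (1/2090) = 189/22.
E[α(G)] ≥ n − E[|E(G)|] = 190 − 189/22 = 3991/22.
Numerically: ≈ 181.40909.
(This is only a lower bound; the true E[α(G)] may be larger.)

E[α(G)] ≥ 3991/22 ≈ 181.40909.


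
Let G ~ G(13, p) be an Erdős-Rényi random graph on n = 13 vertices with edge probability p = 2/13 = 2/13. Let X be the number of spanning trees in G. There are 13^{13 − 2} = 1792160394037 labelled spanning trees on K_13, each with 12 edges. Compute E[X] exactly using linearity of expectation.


K_13 has 13^{13 − 2} = 1792160394037 labelled spanning trees.
For each such spanning tree H, let X_H = 1 if all 12 edges of H are present in G. Then P[X_H = 1] = p^{12} = (2/13)^{12} = 4096/23298085122481.
By linearity of expectation: E[X] = Σ_H E[X_H] = 1792160394037 · p^{12} = 1792160394037 · 4096/23298085122481 = 4096/13.
Numerically: E[X] ≈ 315.

E[X] = 1792160394037 · (2/13)^{12} = 4096/13 ≈ 315.


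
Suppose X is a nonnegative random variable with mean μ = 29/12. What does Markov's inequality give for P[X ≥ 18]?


μ = E[X] = 29/12, a = 18.
Markov: P[X ≥ 18] ≤ μ/a = (29/12)/18 = 29/216.
Numerically: ≈ 0.134.
(Since a = 18 > μ = 2.417, the bound 29/216 is < 1 and informative.)

P[X ≥ 18] ≤ 29/216 ≈ 0.134.


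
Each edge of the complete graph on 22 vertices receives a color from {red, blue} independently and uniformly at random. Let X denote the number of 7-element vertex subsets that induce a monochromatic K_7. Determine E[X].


Let X = Σ_S X_S over the C(22, 7) = 170544 subsets S of size 7, where X_S = 1 if the K_7 on S is monochromatic.
For a fixed S, the K_7 on S has C(7, 2) = 21 edges. P[all 21 edges red] = (1/2)^21, and likewise for blue, so P[monochromatic] = 2·(1/2)^21 = 2^{1 − 21} = 1/1048576.
By linearity: E[X] = C(22, 7) · 2^{1 − 21} = 170544 · 1/1048576 = 10659/65536.
Numerically: E[X] ≈ 0.16264.

E[X] = C(22,7)·2^(1−C(7,2)) = 10659/65536 ≈ 0.16264.


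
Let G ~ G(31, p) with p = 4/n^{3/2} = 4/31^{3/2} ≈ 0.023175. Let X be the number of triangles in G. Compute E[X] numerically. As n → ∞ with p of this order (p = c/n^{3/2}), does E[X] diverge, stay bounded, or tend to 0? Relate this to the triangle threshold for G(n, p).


Number of potential triangles: C(31, 3) = 4495.
Each occurs with probability p³ ≈ (0.023175)³ ≈ 1.2446646e-05.
By linearity: E[X] = C(31, 3)·p³ ≈ 4495 · 1.2446646e-05 ≈ 0.05595.
Since α = 3/2 > 1, p = c/n^{3/2} = o(1/n) is below the triangle threshold p ~ 1/n. Asymptotically E[X] ~ (c³/6)·n^{3(1−α)} = (4³/6)·n^{-1.5} → 0, so by Markov's inequality G has no triangles w.h.p.

E[X] ≈ 0.05595; in regime p = Θ(1/n^{3/2}) E[X] tends to 0 (below the triangle threshold p ~ 1/n).


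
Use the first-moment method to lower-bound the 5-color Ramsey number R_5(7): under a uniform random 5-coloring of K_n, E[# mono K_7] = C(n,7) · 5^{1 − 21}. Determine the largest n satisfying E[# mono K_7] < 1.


We need C(n, 7) · 5^{1 − 21} < 1, i.e. C(n, 7) < 5^{21 − 1} = 95367431640625.
Check values of n near the boundary:
  n = 332: C(332, 7) = 82772214646616; 82772214646616 < 95367431640625? YES
  n = 333: C(333, 7) = 84549532139028; 84549532139028 < 95367431640625? YES
  n = 334: C(334, 7) = 86359460961576; 86359460961576 < 95367431640625? YES
  n = 335: C(335, 7) = 88202498238195; 88202498238195 < 95367431640625? YES
  n = 336: C(336, 7) = 90079147136880; 90079147136880 < 95367431640625? YES
  n = 337: C(337, 7) = 91989916924632; 91989916924632 < 95367431640625? YES
  n = 338: C(338, 7) = 93935323022736; 93935323022736 < 95367431640625? YES
  n = 339: C(339, 7) = 95915887062372; 95915887062372 < 95367431640625? NO
  n = 340: C(340, 7) = 97932136940560; 97932136940560 < 95367431640625? NO
  n = 341: C(341, 7) = 99984606876440; 99984606876440 < 95367431640625? NO
The largest n with C(n, 7) < 95367431640625 is n = 338 (where E[X] = 93935323022736/95367431640625 ≈ 0.98498). Hence R_5(7) > 338, i.e. R_5(7) ≥ 339.

Largest n = 338; hence R_5(7) > 338.


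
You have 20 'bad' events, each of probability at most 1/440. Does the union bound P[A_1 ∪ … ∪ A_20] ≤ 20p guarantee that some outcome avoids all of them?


Union bound: P[∪_{i=1}^{20} A_i] ≤ Σ_i P[A_i] ≤ 20·p = 20·(1/440) = 1/22.
Numerically: 1/22 ≈ 0.045455.
Is 1/22 < 1? YES.
Since P[∪ A_i] ≤ 1/22 < 1, the complement has P[∩ A_i^c] ≥ 1 − 1/22 = 21/22 > 0, so some outcome avoids every A_i.

20·p = 1/22 ≈ 0.045455; existence CERTIFIED by the union bound.


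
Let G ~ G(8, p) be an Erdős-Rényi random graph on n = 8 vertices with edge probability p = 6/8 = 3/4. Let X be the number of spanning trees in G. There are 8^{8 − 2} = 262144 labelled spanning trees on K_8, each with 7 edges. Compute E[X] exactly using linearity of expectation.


K_8 has 8^{8 − 2} = 262144 labelled spanning trees.
For each such spanning tree H, let X_H = 1 if all 7 edges of H are present in G. Then P[X_H = 1] = p^{7} = (3/4)^{7} = 2187/16384.
By linearity of expectation: E[X] = Σ_H E[X_H] = 262144 · p^{7} = 262144 · 2187/16384 = 34992.
Numerically: E[X] ≈ 34992.

E[X] = 262144 · (3/4)^{7} = 34992 ≈ 34992.


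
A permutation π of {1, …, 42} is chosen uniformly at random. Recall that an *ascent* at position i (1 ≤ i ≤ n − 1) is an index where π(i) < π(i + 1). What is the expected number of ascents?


Write X = Σ X_I over i = 1, …, 41, with X_I the indicator of one ascent.
There are 41 indicators.
For each fixed i, the pair (π(i), π(i+1)) is a uniformly random ordered pair of distinct values from {1, …, 42}; by symmetry P[π(i) < π(i+1)] = 1/2.
By linearity: E[X] = 41 · (1/2) = (42 − 1) · (1/2) = 41/2 ≈ 20.50000.

E[X] = 41/2 = 20.50000.


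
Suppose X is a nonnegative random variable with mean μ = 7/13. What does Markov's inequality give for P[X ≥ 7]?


μ = E[X] = 7/13, a = 7.
Markov: P[X ≥ 7] ≤ μ/a = (7/13)/7 = 1/13.
Numerically: ≈ 0.07692.
(Since a = 7 > μ = 0.53846, the bound 1/13 is < 1 and informative.)

P[X ≥ 7] ≤ 1/13 ≈ 0.07692.


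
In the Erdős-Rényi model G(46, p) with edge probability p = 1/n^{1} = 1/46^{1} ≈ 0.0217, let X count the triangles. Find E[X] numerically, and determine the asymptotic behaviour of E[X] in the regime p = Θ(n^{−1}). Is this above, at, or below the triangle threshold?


Number of potential triangles: C(46, 3) = 15180.
Each occurs with probability p³ ≈ (0.0217)³ ≈ 1.02737e-05.
By linearity: E[X] = C(46, 3)·p³ ≈ 15180 · 1.02737e-05 ≈ 0.156.
Here α = 1, so p = 1/n is exactly at the triangle threshold p ~ 1/n. Asymptotically E[X] → c³/6 = 1³/6 = 1/6 ≈ 0.167, a bounded constant. In this regime the triangle count is asymptotically Poisson(c³/6).

E[X] ≈ 0.156; in regime p = Θ(1/n^{1}) E[X] stays bounded (at the triangle threshold p ~ 1/n).


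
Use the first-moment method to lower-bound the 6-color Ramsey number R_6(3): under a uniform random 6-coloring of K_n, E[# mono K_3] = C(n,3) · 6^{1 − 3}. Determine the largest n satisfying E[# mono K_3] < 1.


We need C(n, 3) · 6^{1 − 3} < 1, i.e. C(n, 3) < 6^{3 − 1} = 36.
Check values of n near the boundary:
  n = 3: C(3, 3) = 1; 1 < 36? YES
  n = 4: C(4, 3) = 4; 4 < 36? YES
  n = 5: C(5, 3) = 10; 10 < 36? YES
  n = 6: C(6, 3) = 20; 20 < 36? YES
  n = 7: C(7, 3) = 35; 35 < 36? YES
  n = 8: C(8, 3) = 56; 56 < 36? NO
  n = 9: C(9, 3) = 84; 84 < 36? NO
The largest n with C(n, 3) < 36 is n = 7 (where E[X] = 35/36 ≈ 0.9722). Hence R_6(3) > 7, i.e. R_6(3) ≥ 8.

Largest n = 7; hence R_6(3) > 7.


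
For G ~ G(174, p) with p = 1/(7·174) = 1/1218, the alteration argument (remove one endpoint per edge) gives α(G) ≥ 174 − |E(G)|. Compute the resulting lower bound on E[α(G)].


E[|E(G)|] = C(174, 2)·p = 15051 · (1/1218) = 173/14.
E[α(G)] ≥ n − E[|E(G)|] = 174 − 173/14 = 2263/14.
Numerically: ≈ 161.643.
(This is only a lower bound; the true E[α(G)] may be larger.)

E[α(G)] ≥ 2263/14 ≈ 161.643.


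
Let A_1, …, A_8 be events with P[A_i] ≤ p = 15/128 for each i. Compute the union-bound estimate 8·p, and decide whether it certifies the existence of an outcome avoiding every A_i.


Union bound: P[∪_{i=1}^{8} A_i] ≤ Σ_i P[A_i] ≤ 8·p = 8·(15/128) = 15/16.
Numerically: 15/16 ≈ 0.9375000.
Is 15/16 < 1? YES.
Since P[∪ A_i] ≤ 15/16 < 1, the complement has P[∩ A_i^c] ≥ 1 − 15/16 = 1/16 > 0, so some outcome avoids every A_i.

8·p = 15/16 ≈ 0.9375000; existence CERTIFIED by the union bound.


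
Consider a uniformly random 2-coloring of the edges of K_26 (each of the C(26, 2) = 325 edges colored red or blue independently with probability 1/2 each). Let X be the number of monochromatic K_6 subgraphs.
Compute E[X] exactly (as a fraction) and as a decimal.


Let X = Σ_S X_S over the C(26, 6) = 230230 subsets S of size 6, where X_S = 1 if the K_6 on S is monochromatic.
For a fixed S, the K_6 on S has C(6, 2) = 15 edges. P[all 15 edges red] = (1/2)^15, and likewise for blue, so P[monochromatic] = 2·(1/2)^15 = 2^{1 − 15} = 1/16384.
By linearity: E[X] = C(26, 6) · 2^{1 − 15} = 230230 · 1/16384 = 115115/8192.
Numerically: E[X] ≈ 14.0521.

E[X] = C(26,6)·2^(1−C(6,2)) = 115115/8192 ≈ 14.0521.
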